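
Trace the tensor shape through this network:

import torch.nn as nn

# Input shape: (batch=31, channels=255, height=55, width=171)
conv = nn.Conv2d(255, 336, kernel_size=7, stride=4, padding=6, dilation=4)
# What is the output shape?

Input shape: (31, 255, 55, 171)
Output shape: (31, 336, 11, 40)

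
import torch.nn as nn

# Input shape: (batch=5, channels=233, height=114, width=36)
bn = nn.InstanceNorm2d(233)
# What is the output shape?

Input shape: (5, 233, 114, 36)
Output shape: (5, 233, 114, 36)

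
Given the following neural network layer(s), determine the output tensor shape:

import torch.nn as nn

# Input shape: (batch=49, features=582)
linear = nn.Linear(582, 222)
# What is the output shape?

Input shape: (49, 582)
Output shape: (49, 222)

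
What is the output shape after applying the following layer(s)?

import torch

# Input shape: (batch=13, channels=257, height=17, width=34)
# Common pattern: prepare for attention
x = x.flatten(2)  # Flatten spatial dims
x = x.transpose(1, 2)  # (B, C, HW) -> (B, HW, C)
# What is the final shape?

Input shape: (13, 257, 17, 34)
  -> after flatten(2): (13, 257, 578)
Output shape: (13, 578, 257)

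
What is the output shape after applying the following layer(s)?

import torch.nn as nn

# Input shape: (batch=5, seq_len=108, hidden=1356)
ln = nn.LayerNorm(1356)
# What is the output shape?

Input shape: (5, 108, 1356)
Output shape: (5, 108, 1356)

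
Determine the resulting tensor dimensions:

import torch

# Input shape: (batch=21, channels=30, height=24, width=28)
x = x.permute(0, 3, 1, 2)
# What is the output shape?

Input shape: (21, 30, 24, 28)
Output shape: (21, 28, 30, 24)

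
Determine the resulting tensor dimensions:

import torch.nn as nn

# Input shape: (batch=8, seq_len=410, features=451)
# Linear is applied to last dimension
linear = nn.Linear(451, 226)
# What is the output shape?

Input shape: (8, 410, 451)
Output shape: (8, 410, 226)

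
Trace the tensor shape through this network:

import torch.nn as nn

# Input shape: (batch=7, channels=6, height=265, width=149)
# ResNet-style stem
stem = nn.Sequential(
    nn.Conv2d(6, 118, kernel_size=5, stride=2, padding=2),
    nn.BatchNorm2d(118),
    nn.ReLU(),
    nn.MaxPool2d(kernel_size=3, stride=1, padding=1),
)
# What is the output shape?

Input shape: (7, 6, 265, 149)
  -> after Conv2d 5x5 stride=2: (7, 118, 133, 75)
Output shape: (7, 118, 133, 75)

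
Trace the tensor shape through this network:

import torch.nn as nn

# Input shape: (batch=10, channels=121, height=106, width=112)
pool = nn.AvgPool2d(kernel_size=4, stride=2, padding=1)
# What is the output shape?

Input shape: (10, 121, 106, 112)
Output shape: (10, 121, 53, 56)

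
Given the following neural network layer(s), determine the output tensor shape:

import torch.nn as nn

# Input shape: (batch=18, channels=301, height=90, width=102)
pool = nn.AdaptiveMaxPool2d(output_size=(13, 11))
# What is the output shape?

Input shape: (18, 301, 90, 102)
Output shape: (18, 301, 13, 11)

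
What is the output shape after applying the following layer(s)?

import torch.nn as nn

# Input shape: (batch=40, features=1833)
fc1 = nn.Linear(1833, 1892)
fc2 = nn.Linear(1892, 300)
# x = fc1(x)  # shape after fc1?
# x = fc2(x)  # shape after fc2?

Input shape: (40, 1833)
  -> after fc1: (40, 1892)
Output shape: (40, 300)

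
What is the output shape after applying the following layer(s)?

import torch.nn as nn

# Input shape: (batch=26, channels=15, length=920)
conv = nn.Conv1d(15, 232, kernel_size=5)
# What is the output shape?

Input shape: (26, 15, 920)
Output shape: (26, 232, 916)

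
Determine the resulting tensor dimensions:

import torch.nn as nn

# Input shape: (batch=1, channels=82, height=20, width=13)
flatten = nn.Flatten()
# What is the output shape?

Input shape: (1, 82, 20, 13)
Output shape: (1, 21320)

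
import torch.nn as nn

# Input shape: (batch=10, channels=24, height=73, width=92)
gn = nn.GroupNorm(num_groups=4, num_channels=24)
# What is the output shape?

Input shape: (10, 24, 73, 92)
Output shape: (10, 24, 73, 92)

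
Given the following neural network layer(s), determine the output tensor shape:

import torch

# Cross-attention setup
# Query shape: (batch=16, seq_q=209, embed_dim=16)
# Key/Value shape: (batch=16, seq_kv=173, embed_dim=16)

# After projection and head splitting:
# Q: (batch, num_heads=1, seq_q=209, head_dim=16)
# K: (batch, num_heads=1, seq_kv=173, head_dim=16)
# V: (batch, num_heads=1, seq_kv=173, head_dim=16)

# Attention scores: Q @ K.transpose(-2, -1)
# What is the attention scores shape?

Input shape: (16, 209, 16)
Output shape: (16, 1, 209, 173)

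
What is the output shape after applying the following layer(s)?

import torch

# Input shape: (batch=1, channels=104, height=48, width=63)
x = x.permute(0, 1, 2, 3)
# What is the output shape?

Input shape: (1, 104, 48, 63)
Output shape: (1, 104, 48, 63)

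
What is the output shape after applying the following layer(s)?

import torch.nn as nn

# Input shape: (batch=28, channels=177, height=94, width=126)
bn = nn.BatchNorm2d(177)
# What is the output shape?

Input shape: (28, 177, 94, 126)
Output shape: (28, 177, 94, 126)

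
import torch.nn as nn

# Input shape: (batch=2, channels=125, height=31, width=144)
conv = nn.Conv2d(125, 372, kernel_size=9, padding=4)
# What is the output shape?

Input shape: (2, 125, 31, 144)
Output shape: (2, 372, 31, 144)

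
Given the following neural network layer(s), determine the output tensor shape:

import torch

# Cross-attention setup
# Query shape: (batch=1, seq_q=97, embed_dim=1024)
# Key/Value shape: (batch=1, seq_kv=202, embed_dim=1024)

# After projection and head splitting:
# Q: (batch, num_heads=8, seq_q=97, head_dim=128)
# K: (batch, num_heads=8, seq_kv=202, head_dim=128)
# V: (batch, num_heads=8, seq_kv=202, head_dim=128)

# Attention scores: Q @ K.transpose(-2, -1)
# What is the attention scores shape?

Input shape: (1, 97, 1024)
Output shape: (1, 8, 97, 202)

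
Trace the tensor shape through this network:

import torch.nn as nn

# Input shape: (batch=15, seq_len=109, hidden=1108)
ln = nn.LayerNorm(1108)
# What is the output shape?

Input shape: (15, 109, 1108)
Output shape: (15, 109, 1108)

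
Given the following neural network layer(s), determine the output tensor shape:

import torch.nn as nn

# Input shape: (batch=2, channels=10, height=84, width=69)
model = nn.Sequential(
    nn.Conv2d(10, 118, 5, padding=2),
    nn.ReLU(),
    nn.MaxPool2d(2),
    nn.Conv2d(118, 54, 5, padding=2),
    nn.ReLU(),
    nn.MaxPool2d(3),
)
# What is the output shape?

Input shape: (2, 10, 84, 69)
  -> after first Conv2d: (2, 118, 84, 69)
  -> after first MaxPool2d: (2, 118, 42, 34)
  -> after second Conv2d: (2, 54, 42, 34)
Output shape: (2, 54, 14, 11)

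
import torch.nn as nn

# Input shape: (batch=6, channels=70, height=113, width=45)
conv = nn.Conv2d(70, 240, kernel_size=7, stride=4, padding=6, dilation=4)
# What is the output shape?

Input shape: (6, 70, 113, 45)
Output shape: (6, 240, 26, 9)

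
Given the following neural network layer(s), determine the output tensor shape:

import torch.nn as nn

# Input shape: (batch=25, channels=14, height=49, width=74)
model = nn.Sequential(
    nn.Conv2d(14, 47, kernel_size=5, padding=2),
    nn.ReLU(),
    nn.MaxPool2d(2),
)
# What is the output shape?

Input shape: (25, 14, 49, 74)
  -> after Conv2d: (25, 47, 49, 74)
  -> after ReLU: (25, 47, 49, 74)
Output shape: (25, 47, 24, 37)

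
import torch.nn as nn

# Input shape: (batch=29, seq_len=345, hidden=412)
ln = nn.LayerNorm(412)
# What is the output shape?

Input shape: (29, 345, 412)
Output shape: (29, 345, 412)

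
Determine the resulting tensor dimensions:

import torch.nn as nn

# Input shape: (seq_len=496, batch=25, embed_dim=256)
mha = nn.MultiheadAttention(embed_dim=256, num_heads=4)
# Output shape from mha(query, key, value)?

Input shape: (496, 25, 256)
Output shape: (496, 25, 256)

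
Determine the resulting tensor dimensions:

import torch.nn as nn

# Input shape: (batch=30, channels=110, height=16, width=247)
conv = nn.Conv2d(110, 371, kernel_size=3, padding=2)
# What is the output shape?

Input shape: (30, 110, 16, 247)
Output shape: (30, 371, 18, 249)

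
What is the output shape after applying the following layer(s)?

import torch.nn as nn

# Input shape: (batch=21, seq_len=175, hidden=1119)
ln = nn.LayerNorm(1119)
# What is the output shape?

Input shape: (21, 175, 1119)
Output shape: (21, 175, 1119)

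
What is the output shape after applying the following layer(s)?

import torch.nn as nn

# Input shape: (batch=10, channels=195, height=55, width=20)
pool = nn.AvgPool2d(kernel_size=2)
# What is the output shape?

Input shape: (10, 195, 55, 20)
Output shape: (10, 195, 27, 10)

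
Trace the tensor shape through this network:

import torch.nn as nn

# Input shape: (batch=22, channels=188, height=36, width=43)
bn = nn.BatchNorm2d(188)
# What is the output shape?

Input shape: (22, 188, 36, 43)
Output shape: (22, 188, 36, 43)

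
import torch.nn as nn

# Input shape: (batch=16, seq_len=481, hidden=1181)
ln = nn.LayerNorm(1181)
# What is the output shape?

Input shape: (16, 481, 1181)
Output shape: (16, 481, 1181)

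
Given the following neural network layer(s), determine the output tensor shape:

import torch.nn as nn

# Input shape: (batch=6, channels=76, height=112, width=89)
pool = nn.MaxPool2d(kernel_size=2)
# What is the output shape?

Input shape: (6, 76, 112, 89)
Output shape: (6, 76, 56, 44)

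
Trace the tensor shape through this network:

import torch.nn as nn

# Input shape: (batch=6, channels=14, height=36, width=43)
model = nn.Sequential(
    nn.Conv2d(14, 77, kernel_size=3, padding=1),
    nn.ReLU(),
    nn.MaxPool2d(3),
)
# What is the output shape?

Input shape: (6, 14, 36, 43)
  -> after Conv2d: (6, 77, 36, 43)
  -> after ReLU: (6, 77, 36, 43)
Output shape: (6, 77, 12, 14)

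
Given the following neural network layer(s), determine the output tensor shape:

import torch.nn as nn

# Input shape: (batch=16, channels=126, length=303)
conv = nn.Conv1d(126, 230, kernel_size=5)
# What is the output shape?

Input shape: (16, 126, 303)
Output shape: (16, 230, 299)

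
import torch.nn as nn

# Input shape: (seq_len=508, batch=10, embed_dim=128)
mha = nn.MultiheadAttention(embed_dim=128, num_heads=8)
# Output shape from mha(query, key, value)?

Input shape: (508, 10, 128)
Output shape: (508, 10, 128)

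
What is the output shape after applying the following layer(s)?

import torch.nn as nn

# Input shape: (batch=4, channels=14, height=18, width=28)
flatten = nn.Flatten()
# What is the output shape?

Input shape: (4, 14, 18, 28)
Output shape: (4, 7056)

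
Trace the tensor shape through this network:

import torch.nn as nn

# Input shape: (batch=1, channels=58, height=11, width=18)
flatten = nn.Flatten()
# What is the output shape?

Input shape: (1, 58, 11, 18)
Output shape: (1, 11484)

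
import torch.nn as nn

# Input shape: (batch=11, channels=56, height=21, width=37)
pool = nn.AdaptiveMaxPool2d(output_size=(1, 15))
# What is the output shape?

Input shape: (11, 56, 21, 37)
Output shape: (11, 56, 1, 15)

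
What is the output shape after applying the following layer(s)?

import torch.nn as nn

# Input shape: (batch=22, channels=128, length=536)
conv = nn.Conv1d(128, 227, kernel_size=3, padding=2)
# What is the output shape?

Input shape: (22, 128, 536)
Output shape: (22, 227, 538)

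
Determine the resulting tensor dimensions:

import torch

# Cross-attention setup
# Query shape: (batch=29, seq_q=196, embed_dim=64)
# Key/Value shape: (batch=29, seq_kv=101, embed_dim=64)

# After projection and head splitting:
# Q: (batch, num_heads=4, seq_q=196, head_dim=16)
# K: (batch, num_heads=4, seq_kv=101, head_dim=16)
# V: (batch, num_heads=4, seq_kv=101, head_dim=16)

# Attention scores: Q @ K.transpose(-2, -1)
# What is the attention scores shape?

Input shape: (29, 196, 64)
Output shape: (29, 4, 196, 101)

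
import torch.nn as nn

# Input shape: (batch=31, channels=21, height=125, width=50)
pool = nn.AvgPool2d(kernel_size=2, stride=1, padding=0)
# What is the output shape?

Input shape: (31, 21, 125, 50)
Output shape: (31, 21, 124, 49)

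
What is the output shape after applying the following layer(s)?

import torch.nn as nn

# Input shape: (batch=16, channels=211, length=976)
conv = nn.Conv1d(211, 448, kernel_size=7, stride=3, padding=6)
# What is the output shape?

Input shape: (16, 211, 976)
Output shape: (16, 448, 328)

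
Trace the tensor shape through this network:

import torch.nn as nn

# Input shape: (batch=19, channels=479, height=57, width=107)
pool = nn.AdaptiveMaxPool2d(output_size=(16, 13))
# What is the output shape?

Input shape: (19, 479, 57, 107)
Output shape: (19, 479, 16, 13)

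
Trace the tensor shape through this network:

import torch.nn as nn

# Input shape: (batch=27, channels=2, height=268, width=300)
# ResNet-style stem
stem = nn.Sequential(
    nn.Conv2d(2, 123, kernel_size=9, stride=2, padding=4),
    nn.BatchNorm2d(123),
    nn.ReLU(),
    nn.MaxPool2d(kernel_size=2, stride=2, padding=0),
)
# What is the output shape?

Input shape: (27, 2, 268, 300)
  -> after Conv2d 9x9 stride=2: (27, 123, 134, 150)
Output shape: (27, 123, 67, 75)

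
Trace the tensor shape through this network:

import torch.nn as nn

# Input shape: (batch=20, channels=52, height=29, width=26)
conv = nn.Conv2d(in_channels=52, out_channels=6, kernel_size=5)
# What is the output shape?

Input shape: (20, 52, 29, 26)
Output shape: (20, 6, 25, 22)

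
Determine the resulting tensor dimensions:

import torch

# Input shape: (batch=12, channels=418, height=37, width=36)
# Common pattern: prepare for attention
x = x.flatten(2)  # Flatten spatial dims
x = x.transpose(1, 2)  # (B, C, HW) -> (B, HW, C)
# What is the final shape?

Input shape: (12, 418, 37, 36)
  -> after flatten(2): (12, 418, 1332)
Output shape: (12, 1332, 418)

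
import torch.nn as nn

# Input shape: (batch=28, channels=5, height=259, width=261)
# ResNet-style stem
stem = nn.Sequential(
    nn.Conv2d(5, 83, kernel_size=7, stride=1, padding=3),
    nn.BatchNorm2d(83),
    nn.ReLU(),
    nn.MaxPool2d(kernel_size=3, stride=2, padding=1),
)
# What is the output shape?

Input shape: (28, 5, 259, 261)
  -> after Conv2d 7x7 stride=1: (28, 83, 259, 261)
Output shape: (28, 83, 130, 131)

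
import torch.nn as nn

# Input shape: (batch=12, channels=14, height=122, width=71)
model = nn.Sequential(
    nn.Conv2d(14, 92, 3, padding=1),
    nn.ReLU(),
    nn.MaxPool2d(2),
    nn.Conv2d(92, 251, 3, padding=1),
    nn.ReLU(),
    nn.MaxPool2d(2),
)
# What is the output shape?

Input shape: (12, 14, 122, 71)
  -> after first Conv2d: (12, 92, 122, 71)
  -> after first MaxPool2d: (12, 92, 61, 35)
  -> after second Conv2d: (12, 251, 61, 35)
Output shape: (12, 251, 30, 17)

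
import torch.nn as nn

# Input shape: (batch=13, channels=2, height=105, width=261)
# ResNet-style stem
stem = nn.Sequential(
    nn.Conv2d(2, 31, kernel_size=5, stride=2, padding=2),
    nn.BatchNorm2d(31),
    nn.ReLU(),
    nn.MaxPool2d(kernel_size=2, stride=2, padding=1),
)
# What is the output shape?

Input shape: (13, 2, 105, 261)
  -> after Conv2d 5x5 stride=2: (13, 31, 53, 131)
Output shape: (13, 31, 27, 66)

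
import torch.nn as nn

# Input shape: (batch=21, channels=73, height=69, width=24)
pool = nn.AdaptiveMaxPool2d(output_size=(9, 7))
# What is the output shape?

Input shape: (21, 73, 69, 24)
Output shape: (21, 73, 9, 7)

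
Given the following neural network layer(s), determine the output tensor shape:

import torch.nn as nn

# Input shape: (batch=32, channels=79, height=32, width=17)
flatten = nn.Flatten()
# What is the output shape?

Input shape: (32, 79, 32, 17)
Output shape: (32, 42976)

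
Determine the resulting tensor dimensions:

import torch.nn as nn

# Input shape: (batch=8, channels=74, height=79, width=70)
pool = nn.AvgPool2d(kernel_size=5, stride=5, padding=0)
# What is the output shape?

Input shape: (8, 74, 79, 70)
Output shape: (8, 74, 15, 14)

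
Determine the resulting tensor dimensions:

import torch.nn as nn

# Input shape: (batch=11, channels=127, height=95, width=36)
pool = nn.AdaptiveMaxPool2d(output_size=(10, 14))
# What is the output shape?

Input shape: (11, 127, 95, 36)
Output shape: (11, 127, 10, 14)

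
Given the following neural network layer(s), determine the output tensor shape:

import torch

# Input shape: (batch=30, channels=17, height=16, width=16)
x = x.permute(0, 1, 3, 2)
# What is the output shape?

Input shape: (30, 17, 16, 16)
Output shape: (30, 17, 16, 16)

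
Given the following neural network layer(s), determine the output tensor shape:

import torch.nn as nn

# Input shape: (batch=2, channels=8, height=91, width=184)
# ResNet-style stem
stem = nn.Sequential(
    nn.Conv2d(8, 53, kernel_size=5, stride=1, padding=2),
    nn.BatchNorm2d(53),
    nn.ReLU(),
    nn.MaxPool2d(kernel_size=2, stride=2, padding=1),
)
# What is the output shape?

Input shape: (2, 8, 91, 184)
  -> after Conv2d 5x5 stride=1: (2, 53, 91, 184)
Output shape: (2, 53, 46, 93)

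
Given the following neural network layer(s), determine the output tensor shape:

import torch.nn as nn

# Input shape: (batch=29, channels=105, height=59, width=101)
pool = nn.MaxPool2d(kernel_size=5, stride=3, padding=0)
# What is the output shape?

Input shape: (29, 105, 59, 101)
Output shape: (29, 105, 19, 33)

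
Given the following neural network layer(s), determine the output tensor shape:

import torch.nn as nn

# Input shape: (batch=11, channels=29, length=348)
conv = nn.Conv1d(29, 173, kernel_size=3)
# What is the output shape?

Input shape: (11, 29, 348)
Output shape: (11, 173, 346)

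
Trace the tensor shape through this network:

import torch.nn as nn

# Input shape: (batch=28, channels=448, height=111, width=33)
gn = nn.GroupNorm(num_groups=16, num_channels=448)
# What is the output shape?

Input shape: (28, 448, 111, 33)
Output shape: (28, 448, 111, 33)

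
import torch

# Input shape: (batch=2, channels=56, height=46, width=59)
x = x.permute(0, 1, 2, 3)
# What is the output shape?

Input shape: (2, 56, 46, 59)
Output shape: (2, 56, 46, 59)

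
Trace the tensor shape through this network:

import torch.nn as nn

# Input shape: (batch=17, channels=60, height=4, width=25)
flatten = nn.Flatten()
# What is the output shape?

Input shape: (17, 60, 4, 25)
Output shape: (17, 6000)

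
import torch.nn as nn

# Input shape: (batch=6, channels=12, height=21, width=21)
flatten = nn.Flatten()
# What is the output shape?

Input shape: (6, 12, 21, 21)
Output shape: (6, 5292)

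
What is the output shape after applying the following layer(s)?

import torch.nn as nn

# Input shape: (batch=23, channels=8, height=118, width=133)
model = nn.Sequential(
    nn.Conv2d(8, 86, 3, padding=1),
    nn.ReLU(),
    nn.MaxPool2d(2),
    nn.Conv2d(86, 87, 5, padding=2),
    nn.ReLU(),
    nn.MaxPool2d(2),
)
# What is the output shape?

Input shape: (23, 8, 118, 133)
  -> after first Conv2d: (23, 86, 118, 133)
  -> after first MaxPool2d: (23, 86, 59, 66)
  -> after second Conv2d: (23, 87, 59, 66)
Output shape: (23, 87, 29, 33)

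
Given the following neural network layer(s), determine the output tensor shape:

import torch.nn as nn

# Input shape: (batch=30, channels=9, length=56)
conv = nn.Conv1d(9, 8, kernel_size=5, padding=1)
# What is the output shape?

Input shape: (30, 9, 56)
Output shape: (30, 8, 54)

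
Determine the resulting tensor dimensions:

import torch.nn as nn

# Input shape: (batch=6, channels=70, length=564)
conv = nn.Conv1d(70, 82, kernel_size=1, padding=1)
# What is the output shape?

Input shape: (6, 70, 564)
Output shape: (6, 82, 566)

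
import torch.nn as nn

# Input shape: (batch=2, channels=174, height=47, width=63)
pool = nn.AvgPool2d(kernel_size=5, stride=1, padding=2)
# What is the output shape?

Input shape: (2, 174, 47, 63)
Output shape: (2, 174, 47, 63)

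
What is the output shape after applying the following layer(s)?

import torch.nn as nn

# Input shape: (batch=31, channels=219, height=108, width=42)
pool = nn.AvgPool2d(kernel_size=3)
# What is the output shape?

Input shape: (31, 219, 108, 42)
Output shape: (31, 219, 36, 14)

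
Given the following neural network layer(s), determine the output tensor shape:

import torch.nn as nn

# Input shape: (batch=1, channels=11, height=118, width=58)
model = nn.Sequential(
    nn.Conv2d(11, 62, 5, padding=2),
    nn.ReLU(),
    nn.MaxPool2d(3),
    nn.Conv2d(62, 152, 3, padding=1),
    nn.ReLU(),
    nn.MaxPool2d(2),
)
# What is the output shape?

Input shape: (1, 11, 118, 58)
  -> after first Conv2d: (1, 62, 118, 58)
  -> after first MaxPool2d: (1, 62, 39, 19)
  -> after second Conv2d: (1, 152, 39, 19)
Output shape: (1, 152, 19, 9)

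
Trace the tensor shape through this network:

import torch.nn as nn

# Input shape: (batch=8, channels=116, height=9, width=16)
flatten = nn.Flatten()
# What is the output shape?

Input shape: (8, 116, 9, 16)
Output shape: (8, 16704)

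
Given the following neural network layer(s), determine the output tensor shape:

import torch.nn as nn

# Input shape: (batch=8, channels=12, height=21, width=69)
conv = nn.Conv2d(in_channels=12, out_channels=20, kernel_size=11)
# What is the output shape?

Input shape: (8, 12, 21, 69)
Output shape: (8, 20, 11, 59)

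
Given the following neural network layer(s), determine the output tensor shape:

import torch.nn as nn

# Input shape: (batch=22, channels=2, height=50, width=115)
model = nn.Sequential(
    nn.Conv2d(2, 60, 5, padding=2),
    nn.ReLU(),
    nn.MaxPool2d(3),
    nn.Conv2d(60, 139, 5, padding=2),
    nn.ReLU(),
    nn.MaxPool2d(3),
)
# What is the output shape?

Input shape: (22, 2, 50, 115)
  -> after first Conv2d: (22, 60, 50, 115)
  -> after first MaxPool2d: (22, 60, 16, 38)
  -> after second Conv2d: (22, 139, 16, 38)
Output shape: (22, 139, 5, 12)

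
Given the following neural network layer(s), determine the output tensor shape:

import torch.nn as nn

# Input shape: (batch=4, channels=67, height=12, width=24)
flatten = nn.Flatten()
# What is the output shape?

Input shape: (4, 67, 12, 24)
Output shape: (4, 19296)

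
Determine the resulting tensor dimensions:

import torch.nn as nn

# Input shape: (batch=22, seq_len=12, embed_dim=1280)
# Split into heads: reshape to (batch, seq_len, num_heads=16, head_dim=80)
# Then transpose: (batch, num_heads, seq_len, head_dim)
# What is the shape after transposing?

Input shape: (22, 12, 1280)
  -> after reshape: (22, 12, 16, 80)
Output shape: (22, 16, 12, 80)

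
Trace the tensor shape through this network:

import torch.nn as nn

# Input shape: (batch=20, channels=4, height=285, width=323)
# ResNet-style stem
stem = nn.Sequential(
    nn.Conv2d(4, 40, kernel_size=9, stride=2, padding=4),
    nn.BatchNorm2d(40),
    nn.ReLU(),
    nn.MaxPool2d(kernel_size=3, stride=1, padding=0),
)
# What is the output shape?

Input shape: (20, 4, 285, 323)
  -> after Conv2d 9x9 stride=2: (20, 40, 143, 162)
Output shape: (20, 40, 141, 160)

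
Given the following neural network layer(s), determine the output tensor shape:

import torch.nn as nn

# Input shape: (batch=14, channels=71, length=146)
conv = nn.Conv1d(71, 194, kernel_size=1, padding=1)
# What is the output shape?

Input shape: (14, 71, 146)
Output shape: (14, 194, 148)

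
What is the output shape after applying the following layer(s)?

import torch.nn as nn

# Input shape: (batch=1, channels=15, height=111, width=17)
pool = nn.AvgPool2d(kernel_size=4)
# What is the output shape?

Input shape: (1, 15, 111, 17)
Output shape: (1, 15, 27, 4)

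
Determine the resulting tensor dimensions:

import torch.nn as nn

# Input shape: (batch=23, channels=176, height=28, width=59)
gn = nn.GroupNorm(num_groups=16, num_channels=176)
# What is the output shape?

Input shape: (23, 176, 28, 59)
Output shape: (23, 176, 28, 59)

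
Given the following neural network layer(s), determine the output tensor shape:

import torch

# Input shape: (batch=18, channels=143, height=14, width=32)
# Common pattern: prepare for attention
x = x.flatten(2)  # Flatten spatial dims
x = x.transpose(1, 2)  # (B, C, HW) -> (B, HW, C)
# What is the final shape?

Input shape: (18, 143, 14, 32)
  -> after flatten(2): (18, 143, 448)
Output shape: (18, 448, 143)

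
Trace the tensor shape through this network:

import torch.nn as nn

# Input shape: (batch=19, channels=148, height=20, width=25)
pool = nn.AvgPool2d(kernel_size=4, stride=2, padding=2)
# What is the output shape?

Input shape: (19, 148, 20, 25)
Output shape: (19, 148, 11, 13)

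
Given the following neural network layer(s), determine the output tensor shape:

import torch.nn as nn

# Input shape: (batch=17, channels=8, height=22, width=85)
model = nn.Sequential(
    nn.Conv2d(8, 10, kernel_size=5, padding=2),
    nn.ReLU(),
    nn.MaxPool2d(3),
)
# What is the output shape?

Input shape: (17, 8, 22, 85)
  -> after Conv2d: (17, 10, 22, 85)
  -> after ReLU: (17, 10, 22, 85)
Output shape: (17, 10, 7, 28)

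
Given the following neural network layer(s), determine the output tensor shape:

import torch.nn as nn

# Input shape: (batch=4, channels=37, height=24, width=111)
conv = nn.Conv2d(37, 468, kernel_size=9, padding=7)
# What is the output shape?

Input shape: (4, 37, 24, 111)
Output shape: (4, 468, 30, 117)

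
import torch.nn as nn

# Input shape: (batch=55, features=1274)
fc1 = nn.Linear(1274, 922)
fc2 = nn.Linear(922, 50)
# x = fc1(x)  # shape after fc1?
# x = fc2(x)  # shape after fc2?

Input shape: (55, 1274)
  -> after fc1: (55, 922)
Output shape: (55, 50)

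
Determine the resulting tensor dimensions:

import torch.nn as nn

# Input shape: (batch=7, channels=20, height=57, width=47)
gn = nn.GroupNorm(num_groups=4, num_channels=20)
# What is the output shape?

Input shape: (7, 20, 57, 47)
Output shape: (7, 20, 57, 47)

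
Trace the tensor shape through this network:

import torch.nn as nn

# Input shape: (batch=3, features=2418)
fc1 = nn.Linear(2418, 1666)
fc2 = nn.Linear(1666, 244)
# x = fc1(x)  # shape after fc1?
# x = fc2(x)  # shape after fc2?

Input shape: (3, 2418)
  -> after fc1: (3, 1666)
Output shape: (3, 244)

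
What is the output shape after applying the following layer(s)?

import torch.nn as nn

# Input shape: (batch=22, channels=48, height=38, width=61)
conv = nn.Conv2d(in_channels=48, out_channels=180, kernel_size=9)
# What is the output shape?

Input shape: (22, 48, 38, 61)
Output shape: (22, 180, 30, 53)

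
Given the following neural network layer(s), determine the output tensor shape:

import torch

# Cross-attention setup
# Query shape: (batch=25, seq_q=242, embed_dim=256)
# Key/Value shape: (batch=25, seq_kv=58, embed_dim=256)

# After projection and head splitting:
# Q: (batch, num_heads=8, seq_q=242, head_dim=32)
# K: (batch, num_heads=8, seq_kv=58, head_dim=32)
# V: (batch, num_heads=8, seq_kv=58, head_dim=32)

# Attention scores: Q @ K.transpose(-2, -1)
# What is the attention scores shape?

Input shape: (25, 242, 256)
Output shape: (25, 8, 242, 58)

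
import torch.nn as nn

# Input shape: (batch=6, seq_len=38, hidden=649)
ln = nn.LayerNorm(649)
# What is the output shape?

Input shape: (6, 38, 649)
Output shape: (6, 38, 649)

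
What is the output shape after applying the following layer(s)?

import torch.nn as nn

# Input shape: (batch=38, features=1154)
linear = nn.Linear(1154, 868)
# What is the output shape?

Input shape: (38, 1154)
Output shape: (38, 868)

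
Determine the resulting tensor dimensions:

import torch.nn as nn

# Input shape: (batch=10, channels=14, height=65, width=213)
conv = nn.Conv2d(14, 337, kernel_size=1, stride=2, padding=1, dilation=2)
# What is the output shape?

Input shape: (10, 14, 65, 213)
Output shape: (10, 337, 34, 108)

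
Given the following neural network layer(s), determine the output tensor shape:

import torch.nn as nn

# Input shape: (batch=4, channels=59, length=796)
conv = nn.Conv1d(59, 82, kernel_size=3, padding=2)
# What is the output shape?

Input shape: (4, 59, 796)
Output shape: (4, 82, 798)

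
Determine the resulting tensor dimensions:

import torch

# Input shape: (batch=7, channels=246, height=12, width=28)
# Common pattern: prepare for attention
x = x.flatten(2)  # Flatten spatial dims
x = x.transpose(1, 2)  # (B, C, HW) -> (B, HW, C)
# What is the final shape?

Input shape: (7, 246, 12, 28)
  -> after flatten(2): (7, 246, 336)
Output shape: (7, 336, 246)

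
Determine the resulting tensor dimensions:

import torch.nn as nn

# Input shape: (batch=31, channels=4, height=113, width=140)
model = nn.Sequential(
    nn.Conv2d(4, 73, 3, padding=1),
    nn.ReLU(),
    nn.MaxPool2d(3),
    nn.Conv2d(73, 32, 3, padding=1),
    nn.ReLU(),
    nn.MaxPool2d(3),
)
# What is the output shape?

Input shape: (31, 4, 113, 140)
  -> after first Conv2d: (31, 73, 113, 140)
  -> after first MaxPool2d: (31, 73, 37, 46)
  -> after second Conv2d: (31, 32, 37, 46)
Output shape: (31, 32, 12, 15)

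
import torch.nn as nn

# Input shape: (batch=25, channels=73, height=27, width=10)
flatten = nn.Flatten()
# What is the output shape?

Input shape: (25, 73, 27, 10)
Output shape: (25, 19710)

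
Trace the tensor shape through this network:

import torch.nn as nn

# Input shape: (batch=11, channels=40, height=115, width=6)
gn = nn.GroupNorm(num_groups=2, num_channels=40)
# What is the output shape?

Input shape: (11, 40, 115, 6)
Output shape: (11, 40, 115, 6)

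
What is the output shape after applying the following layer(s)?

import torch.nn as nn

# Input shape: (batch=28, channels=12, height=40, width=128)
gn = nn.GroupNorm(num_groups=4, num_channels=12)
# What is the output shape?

Input shape: (28, 12, 40, 128)
Output shape: (28, 12, 40, 128)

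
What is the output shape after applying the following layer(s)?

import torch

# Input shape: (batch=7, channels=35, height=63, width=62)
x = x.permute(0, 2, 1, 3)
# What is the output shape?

Input shape: (7, 35, 63, 62)
Output shape: (7, 63, 35, 62)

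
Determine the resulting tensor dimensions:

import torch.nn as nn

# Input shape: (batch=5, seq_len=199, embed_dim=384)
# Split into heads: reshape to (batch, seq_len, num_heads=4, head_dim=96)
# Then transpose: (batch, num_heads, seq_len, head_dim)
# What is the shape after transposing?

Input shape: (5, 199, 384)
  -> after reshape: (5, 199, 4, 96)
Output shape: (5, 4, 199, 96)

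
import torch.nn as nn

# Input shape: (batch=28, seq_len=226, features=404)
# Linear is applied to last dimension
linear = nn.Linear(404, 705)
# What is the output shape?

Input shape: (28, 226, 404)
Output shape: (28, 226, 705)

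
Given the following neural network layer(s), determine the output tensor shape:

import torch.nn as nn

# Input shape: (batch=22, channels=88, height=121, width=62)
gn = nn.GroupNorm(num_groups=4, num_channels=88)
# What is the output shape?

Input shape: (22, 88, 121, 62)
Output shape: (22, 88, 121, 62)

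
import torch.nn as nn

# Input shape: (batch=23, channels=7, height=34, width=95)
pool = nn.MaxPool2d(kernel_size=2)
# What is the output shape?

Input shape: (23, 7, 34, 95)
Output shape: (23, 7, 17, 47)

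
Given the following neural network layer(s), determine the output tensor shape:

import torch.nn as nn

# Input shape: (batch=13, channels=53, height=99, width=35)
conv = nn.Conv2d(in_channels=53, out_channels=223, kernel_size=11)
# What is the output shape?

Input shape: (13, 53, 99, 35)
Output shape: (13, 223, 89, 25)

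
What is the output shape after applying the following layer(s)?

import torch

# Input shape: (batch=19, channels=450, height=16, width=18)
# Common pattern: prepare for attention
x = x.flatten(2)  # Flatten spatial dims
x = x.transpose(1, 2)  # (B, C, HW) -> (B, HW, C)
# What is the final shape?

Input shape: (19, 450, 16, 18)
  -> after flatten(2): (19, 450, 288)
Output shape: (19, 288, 450)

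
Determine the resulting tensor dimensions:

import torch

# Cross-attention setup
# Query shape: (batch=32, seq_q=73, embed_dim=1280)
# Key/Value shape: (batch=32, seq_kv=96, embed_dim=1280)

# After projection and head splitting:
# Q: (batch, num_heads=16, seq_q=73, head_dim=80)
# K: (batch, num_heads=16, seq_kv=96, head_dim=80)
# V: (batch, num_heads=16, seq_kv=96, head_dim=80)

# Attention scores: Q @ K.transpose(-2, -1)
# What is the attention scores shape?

Input shape: (32, 73, 1280)
Output shape: (32, 16, 73, 96)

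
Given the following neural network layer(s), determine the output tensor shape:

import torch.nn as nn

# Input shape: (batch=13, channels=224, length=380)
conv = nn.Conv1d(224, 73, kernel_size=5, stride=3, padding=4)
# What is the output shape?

Input shape: (13, 224, 380)
Output shape: (13, 73, 128)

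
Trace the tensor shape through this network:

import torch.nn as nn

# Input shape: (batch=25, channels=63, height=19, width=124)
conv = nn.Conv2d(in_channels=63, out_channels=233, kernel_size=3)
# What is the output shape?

Input shape: (25, 63, 19, 124)
Output shape: (25, 233, 17, 122)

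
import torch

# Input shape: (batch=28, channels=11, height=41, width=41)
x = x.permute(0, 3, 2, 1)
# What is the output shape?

Input shape: (28, 11, 41, 41)
Output shape: (28, 41, 41, 11)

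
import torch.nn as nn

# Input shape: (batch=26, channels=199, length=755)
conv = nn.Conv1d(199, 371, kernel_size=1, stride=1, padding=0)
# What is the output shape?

Input shape: (26, 199, 755)
Output shape: (26, 371, 755)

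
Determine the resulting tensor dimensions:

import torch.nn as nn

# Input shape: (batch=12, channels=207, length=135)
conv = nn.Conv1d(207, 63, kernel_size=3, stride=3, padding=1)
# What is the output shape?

Input shape: (12, 207, 135)
Output shape: (12, 63, 45)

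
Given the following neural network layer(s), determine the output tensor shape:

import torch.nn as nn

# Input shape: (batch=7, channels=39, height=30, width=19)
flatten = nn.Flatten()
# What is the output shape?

Input shape: (7, 39, 30, 19)
Output shape: (7, 22230)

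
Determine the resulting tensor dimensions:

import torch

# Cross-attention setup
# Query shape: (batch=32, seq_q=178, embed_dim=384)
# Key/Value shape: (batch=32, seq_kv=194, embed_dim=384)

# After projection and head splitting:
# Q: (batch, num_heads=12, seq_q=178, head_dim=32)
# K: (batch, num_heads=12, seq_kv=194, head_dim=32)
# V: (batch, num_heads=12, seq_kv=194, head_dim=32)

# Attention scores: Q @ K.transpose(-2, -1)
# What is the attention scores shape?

Input shape: (32, 178, 384)
Output shape: (32, 12, 178, 194)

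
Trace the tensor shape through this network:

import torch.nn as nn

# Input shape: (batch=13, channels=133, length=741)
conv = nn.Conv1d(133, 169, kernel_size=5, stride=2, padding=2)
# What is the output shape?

Input shape: (13, 133, 741)
Output shape: (13, 169, 371)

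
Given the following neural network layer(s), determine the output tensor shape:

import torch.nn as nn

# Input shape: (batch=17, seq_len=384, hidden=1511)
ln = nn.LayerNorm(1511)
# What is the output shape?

Input shape: (17, 384, 1511)
Output shape: (17, 384, 1511)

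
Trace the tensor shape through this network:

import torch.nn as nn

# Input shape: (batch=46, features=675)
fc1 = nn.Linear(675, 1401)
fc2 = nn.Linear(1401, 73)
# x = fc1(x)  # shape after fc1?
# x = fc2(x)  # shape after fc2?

Input shape: (46, 675)
  -> after fc1: (46, 1401)
Output shape: (46, 73)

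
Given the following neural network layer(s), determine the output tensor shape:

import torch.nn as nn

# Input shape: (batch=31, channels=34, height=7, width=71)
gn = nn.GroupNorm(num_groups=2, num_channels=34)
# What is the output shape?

Input shape: (31, 34, 7, 71)
Output shape: (31, 34, 7, 71)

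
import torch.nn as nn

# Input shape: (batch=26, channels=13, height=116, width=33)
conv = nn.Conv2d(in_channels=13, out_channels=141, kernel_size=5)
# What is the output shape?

Input shape: (26, 13, 116, 33)
Output shape: (26, 141, 112, 29)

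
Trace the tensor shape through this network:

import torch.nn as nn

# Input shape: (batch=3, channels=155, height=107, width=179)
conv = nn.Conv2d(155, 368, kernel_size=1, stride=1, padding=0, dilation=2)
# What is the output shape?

Input shape: (3, 155, 107, 179)
Output shape: (3, 368, 107, 179)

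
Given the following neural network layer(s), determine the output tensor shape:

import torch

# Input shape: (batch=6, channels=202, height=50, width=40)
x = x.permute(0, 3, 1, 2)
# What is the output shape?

Input shape: (6, 202, 50, 40)
Output shape: (6, 40, 202, 50)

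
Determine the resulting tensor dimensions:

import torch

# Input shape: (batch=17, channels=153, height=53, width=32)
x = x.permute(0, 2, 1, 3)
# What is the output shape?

Input shape: (17, 153, 53, 32)
Output shape: (17, 53, 153, 32)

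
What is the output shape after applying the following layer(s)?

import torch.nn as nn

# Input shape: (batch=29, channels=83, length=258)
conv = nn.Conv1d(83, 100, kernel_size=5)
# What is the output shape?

Input shape: (29, 83, 258)
Output shape: (29, 100, 254)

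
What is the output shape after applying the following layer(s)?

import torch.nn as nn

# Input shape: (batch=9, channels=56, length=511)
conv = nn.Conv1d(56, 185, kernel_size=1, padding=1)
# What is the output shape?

Input shape: (9, 56, 511)
Output shape: (9, 185, 513)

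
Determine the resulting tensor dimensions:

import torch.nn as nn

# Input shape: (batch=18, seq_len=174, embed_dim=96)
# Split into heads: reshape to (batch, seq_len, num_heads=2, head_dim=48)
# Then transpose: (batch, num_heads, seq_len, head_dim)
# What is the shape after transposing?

Input shape: (18, 174, 96)
  -> after reshape: (18, 174, 2, 48)
Output shape: (18, 2, 174, 48)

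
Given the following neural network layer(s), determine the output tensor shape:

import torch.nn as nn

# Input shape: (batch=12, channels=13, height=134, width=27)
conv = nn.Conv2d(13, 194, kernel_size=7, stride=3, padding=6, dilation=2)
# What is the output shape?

Input shape: (12, 13, 134, 27)
Output shape: (12, 194, 45, 9)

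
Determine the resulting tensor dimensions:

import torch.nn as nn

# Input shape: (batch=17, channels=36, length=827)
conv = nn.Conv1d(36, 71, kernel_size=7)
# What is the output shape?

Input shape: (17, 36, 827)
Output shape: (17, 71, 821)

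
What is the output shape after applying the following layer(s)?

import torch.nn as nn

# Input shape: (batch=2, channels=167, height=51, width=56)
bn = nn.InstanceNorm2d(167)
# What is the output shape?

Input shape: (2, 167, 51, 56)
Output shape: (2, 167, 51, 56)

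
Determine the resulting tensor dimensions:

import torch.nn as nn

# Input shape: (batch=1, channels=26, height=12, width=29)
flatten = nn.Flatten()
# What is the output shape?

Input shape: (1, 26, 12, 29)
Output shape: (1, 9048)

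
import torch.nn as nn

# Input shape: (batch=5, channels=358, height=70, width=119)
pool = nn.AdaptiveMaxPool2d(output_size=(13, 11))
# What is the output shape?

Input shape: (5, 358, 70, 119)
Output shape: (5, 358, 13, 11)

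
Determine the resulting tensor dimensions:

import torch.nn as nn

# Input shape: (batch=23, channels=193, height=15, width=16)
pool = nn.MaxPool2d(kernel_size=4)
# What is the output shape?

Input shape: (23, 193, 15, 16)
Output shape: (23, 193, 3, 4)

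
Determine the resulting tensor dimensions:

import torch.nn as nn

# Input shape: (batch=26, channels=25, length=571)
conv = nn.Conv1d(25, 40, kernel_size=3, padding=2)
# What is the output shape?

Input shape: (26, 25, 571)
Output shape: (26, 40, 573)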